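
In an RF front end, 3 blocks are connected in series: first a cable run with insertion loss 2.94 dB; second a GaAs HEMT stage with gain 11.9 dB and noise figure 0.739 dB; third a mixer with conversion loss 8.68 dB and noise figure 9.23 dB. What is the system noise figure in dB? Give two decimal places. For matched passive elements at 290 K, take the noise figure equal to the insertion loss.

5.15 dB

Convert to linear (a loss of L dB is a gain of −L dB): F_i = 10^(NF_i/10), G_i = 10^(G_i,dB/10)
  Stage 1: F_1 = 10^(2.94/10) = 1.968, G_1 = 10^(−2.94/10) = 0.5082
  Stage 2: F_2 = 10^(0.739/10) = 1.185, G_2 = 10^(11.9/10) = 15.49
  Stage 3: F_3 = 10^(9.23/10) = 8.375, G_3 = 10^(−8.68/10) = 0.1355
Friis cascade:
  F = 1.968 + (1.185 − 1)/0.5082 + (8.375 − 1)/7.870 = 3.270
NF = 10 log₁₀(3.270) = 5.15 dB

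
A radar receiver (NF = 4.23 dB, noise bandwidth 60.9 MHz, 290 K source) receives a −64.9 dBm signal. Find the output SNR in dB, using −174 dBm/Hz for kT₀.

27.0 dB

Noise floor: N = −174 + 10 log₁₀(B) + NF
10 log₁₀(6.09×10⁷) = 77.85 dB
N = −174 + 77.85 + 4.23 = −91.92 dBm
SNR = P_sig − N = −64.9 − (−91.92) = 27.02 dB → 27.0 dB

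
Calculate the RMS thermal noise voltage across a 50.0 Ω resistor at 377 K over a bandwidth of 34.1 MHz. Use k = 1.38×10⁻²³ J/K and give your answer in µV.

V_n = √(4kTRB)
4kTRB = 4 × 1.38×10⁻²³ × 377 × 5.00×10¹ × 3.41×10⁷ = 3.55×10⁻¹¹ V²
V_n = √(3.55×10⁻¹¹) = 5.96×10⁻⁶ V = 5.96 µV

5.96 µV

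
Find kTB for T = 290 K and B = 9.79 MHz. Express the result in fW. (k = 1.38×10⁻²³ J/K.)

P_n = kTB = 1.38×10⁻²³ × 290 × 9.79×10⁶ = 3.92×10⁻¹⁴ W = 39.2 fW

39.2 fW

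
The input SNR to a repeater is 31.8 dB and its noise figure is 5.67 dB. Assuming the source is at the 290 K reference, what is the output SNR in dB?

By definition F = SNR_in/SNR_out, so in dB: SNR_out = SNR_in − NF
SNR_out = 31.8 − 5.67 = 26.13 dB

26.13 dB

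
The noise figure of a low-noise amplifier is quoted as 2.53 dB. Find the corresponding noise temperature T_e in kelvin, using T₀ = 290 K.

229 K

F = 10^(2.53/10) = 1.79061
T_e = (F − 1)·T₀ = (1.79061 − 1) × 290 = 229 K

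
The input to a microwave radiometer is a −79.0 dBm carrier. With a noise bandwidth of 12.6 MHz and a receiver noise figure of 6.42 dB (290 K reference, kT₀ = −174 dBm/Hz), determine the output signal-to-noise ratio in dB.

17.6 dB

Noise floor: N = −174 + 10 log₁₀(B) + NF
10 log₁₀(1.26×10⁷) = 71 dB
N = −174 + 71 + 6.42 = −96.58 dBm
SNR = P_sig − N = −79.0 − (−96.58) = 17.58 dB → 17.6 dB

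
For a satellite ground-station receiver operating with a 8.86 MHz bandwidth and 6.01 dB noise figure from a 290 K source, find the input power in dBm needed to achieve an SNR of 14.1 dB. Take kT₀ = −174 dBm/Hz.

Sensitivity = −174 + 10 log₁₀(B) + NF + SNR_min
= −174 + 69.47 + 6.01 + 14.1
= −84.42 dBm → −84.4 dBm

−84.4 dBm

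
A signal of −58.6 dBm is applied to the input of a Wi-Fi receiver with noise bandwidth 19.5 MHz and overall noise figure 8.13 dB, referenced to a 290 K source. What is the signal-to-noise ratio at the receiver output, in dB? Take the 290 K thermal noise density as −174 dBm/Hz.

Noise floor: N = −174 + 10 log₁₀(B) + NF
10 log₁₀(1.95×10⁷) = 72.9 dB
N = −174 + 72.9 + 8.13 = −92.97 dBm
SNR = P_sig − N = −58.6 − (−92.97) = 34.37 dB → 34.4 dB

34.4 dB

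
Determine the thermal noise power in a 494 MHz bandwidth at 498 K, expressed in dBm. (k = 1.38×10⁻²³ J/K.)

P_n = kTB = 1.38×10⁻²³ × 498 × 4.94×10⁸ = 3.39×10⁻¹² W
In dBm: 10 log₁₀(3.39×10⁻¹² / 10⁻³) = −84.7 dBm

−84.7 dBm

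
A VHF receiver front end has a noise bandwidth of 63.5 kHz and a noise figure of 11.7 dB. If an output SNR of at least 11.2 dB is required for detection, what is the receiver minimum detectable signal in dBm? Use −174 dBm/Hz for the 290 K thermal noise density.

−103.1 dBm

Sensitivity = −174 + 10 log₁₀(B) + NF + SNR_min
= −174 + 48.03 + 11.7 + 11.2
= −103.07 dBm → −103.1 dBm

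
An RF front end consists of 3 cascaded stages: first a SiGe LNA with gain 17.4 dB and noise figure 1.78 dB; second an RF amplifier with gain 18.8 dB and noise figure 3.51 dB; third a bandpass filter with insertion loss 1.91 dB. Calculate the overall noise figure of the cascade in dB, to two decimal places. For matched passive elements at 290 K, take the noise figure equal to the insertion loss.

1.85 dB

Convert to linear (a loss of L dB is a gain of −L dB): F_i = 10^(NF_i/10), G_i = 10^(G_i,dB/10)
  Stage 1: F_1 = 10^(1.78/10) = 1.507, G_1 = 10^(17.4/10) = 54.95
  Stage 2: F_2 = 10^(3.51/10) = 2.244, G_2 = 10^(18.8/10) = 75.86
  Stage 3: F_3 = 10^(1.91/10) = 1.552, G_3 = 10^(−1.91/10) = 0.6442
Friis cascade:
  F = 1.507 + (2.244 − 1)/54.95 + (1.552 − 1)/4169 = 1.529
NF = 10 log₁₀(1.529) = 1.85 dB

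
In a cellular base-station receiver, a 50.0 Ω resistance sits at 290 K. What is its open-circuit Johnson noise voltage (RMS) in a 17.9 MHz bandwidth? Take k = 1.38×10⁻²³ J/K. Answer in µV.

V_n = √(4kTRB)
4kTRB = 4 × 1.38×10⁻²³ × 290 × 5.00×10¹ × 1.79×10⁷ = 1.43×10⁻¹¹ V²
V_n = √(1.43×10⁻¹¹) = 3.79×10⁻⁶ V = 3.79 µV

3.79 µV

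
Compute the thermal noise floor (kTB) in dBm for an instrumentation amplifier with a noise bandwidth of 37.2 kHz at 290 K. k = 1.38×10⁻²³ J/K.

−128.3 dBm

P_n = kTB = 1.38×10⁻²³ × 290 × 3.72×10⁴ = 1.49×10⁻¹⁶ W
In dBm: 10 log₁₀(1.49×10⁻¹⁶ / 10⁻³) = −128.3 dBm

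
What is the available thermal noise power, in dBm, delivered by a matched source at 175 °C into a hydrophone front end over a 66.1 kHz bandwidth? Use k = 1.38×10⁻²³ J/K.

−123.9 dBm

T = 175 °C + 273.15 = 448.15 K
P_n = kTB = 1.38×10⁻²³ × 448.15 × 6.61×10⁴ = 4.09×10⁻¹⁶ W
In dBm: 10 log₁₀(4.09×10⁻¹⁶ / 10⁻³) = −123.9 dBm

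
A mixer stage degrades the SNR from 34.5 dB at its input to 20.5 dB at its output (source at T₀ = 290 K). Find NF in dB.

14.0 dB

NF (dB) = SNR_in(dB) − SNR_out(dB) when the source is at T₀
NF = 34.5 − 20.5 = 14.0 dB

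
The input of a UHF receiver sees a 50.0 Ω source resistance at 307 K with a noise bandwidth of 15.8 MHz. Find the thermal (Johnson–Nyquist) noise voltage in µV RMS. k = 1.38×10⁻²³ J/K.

3.66 µV

V_n = √(4kTRB)
4kTRB = 4 × 1.38×10⁻²³ × 307 × 5.00×10¹ × 1.58×10⁷ = 1.34×10⁻¹¹ V²
V_n = √(1.34×10⁻¹¹) = 3.66×10⁻⁶ V = 3.66 µV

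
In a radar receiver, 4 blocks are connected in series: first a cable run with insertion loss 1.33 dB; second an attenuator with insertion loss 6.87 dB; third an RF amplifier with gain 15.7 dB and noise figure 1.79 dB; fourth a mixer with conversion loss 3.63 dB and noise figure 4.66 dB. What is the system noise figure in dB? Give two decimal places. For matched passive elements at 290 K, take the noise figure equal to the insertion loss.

10.14 dB

Convert to linear (a loss of L dB is a gain of −L dB): F_i = 10^(NF_i/10), G_i = 10^(G_i,dB/10)
  Stage 1: F_1 = 10^(1.33/10) = 1.358, G_1 = 10^(−1.33/10) = 0.7362
  Stage 2: F_2 = 10^(6.87/10) = 4.864, G_2 = 10^(−6.87/10) = 0.2056
  Stage 3: F_3 = 10^(1.79/10) = 1.510, G_3 = 10^(15.7/10) = 37.15
  Stage 4: F_4 = 10^(4.66/10) = 2.924, G_4 = 10^(−3.63/10) = 0.4335
Friis cascade:
  F = 1.358 + (4.864 − 1)/0.7362 + (1.510 − 1)/0.1514 + (2.924 − 1)/5.623 = 10.32
NF = 10 log₁₀(10.32) = 10.14 dB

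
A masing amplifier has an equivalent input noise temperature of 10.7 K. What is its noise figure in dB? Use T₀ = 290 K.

0.157 dB

F = 1 + T_e/T₀ = 1 + 10.7/290 = 1.0369
NF = 10 log₁₀(1.0369) = 0.157 dB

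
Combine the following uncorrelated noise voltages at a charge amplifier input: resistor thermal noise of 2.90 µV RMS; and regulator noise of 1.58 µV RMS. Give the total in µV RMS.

Uncorrelated sources add in power (mean-square): V_tot = √(ΣV_i²)
V_tot = √[(2.90×10⁻⁶)² + (1.58×10⁻⁶)²] = 3.30×10⁻⁶ V = 3.30 µV

3.30 µV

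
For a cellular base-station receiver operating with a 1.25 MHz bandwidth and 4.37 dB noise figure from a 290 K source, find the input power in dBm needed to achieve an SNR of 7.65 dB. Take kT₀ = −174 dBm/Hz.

−101.0 dBm

Sensitivity = −174 + 10 log₁₀(B) + NF + SNR_min
= −174 + 60.97 + 4.37 + 7.65
= −101.01 dBm → −101.0 dBm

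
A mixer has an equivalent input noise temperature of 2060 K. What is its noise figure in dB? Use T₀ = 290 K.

9.09 dB

F = 1 + T_e/T₀ = 1 + 2060/290 = 8.10345
NF = 10 log₁₀(8.10345) = 9.09 dB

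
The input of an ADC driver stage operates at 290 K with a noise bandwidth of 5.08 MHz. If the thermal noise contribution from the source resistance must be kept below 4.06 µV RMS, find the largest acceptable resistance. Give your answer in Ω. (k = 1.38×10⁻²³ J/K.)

Johnson–Nyquist: V_n = √(4kTRB) ⇒ R = V_n² / (4kTB)
4kTB = 4 × 1.38×10⁻²³ × 290 × 5.08×10⁶ = 8.13×10⁻¹⁴
R = (4.06×10⁻⁶)² / 8.13×10⁻¹⁴ = 2.03×10² Ω = 203 Ω

203 Ω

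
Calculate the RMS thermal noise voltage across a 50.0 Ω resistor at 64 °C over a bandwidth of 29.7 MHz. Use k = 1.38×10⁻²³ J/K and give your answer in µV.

T = 64 °C + 273.15 = 337.15 K
V_n = √(4kTRB)
4kTRB = 4 × 1.38×10⁻²³ × 337.15 × 5.00×10¹ × 2.97×10⁷ = 2.76×10⁻¹¹ V²
V_n = √(2.76×10⁻¹¹) = 5.26×10⁻⁶ V = 5.26 µV

5.26 µV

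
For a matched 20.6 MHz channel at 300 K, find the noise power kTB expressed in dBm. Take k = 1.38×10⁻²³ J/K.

P_n = kTB = 1.38×10⁻²³ × 300 × 2.06×10⁷ = 8.53×10⁻¹⁴ W
In dBm: 10 log₁₀(8.53×10⁻¹⁴ / 10⁻³) = −100.7 dBm

−100.7 dBm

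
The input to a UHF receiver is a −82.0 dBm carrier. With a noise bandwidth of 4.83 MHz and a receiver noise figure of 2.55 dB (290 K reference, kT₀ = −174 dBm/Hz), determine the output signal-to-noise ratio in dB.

Noise floor: N = −174 + 10 log₁₀(B) + NF
10 log₁₀(4.83×10⁶) = 66.84 dB
N = −174 + 66.84 + 2.55 = −104.61 dBm
SNR = P_sig − N = −82.0 − (−104.61) = 22.61 dB → 22.6 dB

22.6 dB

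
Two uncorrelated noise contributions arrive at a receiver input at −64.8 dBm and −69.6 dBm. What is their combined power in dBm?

Convert to linear, add, convert back:
P₁ = 3.31×10⁻¹⁰ W, P₂ = 1.10×10⁻¹⁰ W
P_tot = 4.41×10⁻¹⁰ W → 10 log₁₀(P_tot / 10⁻³) = −63.6 dBm

−63.6 dBm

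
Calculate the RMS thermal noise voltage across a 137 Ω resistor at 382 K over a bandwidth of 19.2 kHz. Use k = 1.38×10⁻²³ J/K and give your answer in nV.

236 nV

V_n = √(4kTRB)
4kTRB = 4 × 1.38×10⁻²³ × 382 × 1.37×10² × 1.92×10⁴ = 5.55×10⁻¹⁴ V²
V_n = √(5.55×10⁻¹⁴) = 2.36×10⁻⁷ V = 236 nV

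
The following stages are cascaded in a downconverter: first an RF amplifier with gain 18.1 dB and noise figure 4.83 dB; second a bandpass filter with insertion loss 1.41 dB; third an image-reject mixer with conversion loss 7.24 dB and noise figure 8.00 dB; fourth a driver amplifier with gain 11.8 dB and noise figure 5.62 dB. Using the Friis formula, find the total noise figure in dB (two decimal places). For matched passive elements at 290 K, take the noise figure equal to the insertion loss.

Convert to linear (a loss of L dB is a gain of −L dB): F_i = 10^(NF_i/10), G_i = 10^(G_i,dB/10)
  Stage 1: F_1 = 10^(4.83/10) = 3.041, G_1 = 10^(18.1/10) = 64.57
  Stage 2: F_2 = 10^(1.41/10) = 1.384, G_2 = 10^(−1.41/10) = 0.7228
  Stage 3: F_3 = 10^(8.00/10) = 6.310, G_3 = 10^(−7.24/10) = 0.1888
  Stage 4: F_4 = 10^(5.62/10) = 3.648, G_4 = 10^(11.8/10) = 15.14
Friis cascade:
  F = 3.041 + (1.384 − 1)/64.57 + (6.310 − 1)/46.67 + (3.648 − 1)/8.810 = 3.461
NF = 10 log₁₀(3.461) = 5.39 dB

5.39 dB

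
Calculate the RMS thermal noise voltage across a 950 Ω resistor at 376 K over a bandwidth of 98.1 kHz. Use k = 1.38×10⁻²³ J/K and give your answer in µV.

V_n = √(4kTRB)
4kTRB = 4 × 1.38×10⁻²³ × 376 × 9.50×10² × 9.81×10⁴ = 1.93×10⁻¹² V²
V_n = √(1.93×10⁻¹²) = 1.39×10⁻⁶ V = 1.39 µV

1.39 µV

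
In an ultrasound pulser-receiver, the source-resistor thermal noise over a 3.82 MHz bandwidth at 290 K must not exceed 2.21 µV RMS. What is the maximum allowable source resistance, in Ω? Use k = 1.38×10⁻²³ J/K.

79.9 Ω

Johnson–Nyquist: V_n = √(4kTRB) ⇒ R = V_n² / (4kTB)
4kTB = 4 × 1.38×10⁻²³ × 290 × 3.82×10⁶ = 6.12×10⁻¹⁴
R = (2.21×10⁻⁶)² / 6.12×10⁻¹⁴ = 7.99×10¹ Ω = 79.9 Ω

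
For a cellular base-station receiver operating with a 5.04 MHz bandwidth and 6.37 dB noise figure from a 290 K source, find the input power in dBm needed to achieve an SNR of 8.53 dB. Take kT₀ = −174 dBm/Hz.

−92.1 dBm

Sensitivity = −174 + 10 log₁₀(B) + NF + SNR_min
= −174 + 67.02 + 6.37 + 8.53
= −92.08 dBm → −92.1 dBm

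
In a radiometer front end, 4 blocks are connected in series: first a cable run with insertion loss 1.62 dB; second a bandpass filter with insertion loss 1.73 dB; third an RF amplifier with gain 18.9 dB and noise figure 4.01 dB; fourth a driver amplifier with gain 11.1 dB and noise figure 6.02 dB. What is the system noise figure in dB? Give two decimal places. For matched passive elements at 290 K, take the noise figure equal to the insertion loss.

Convert to linear (a loss of L dB is a gain of −L dB): F_i = 10^(NF_i/10), G_i = 10^(G_i,dB/10)
  Stage 1: F_1 = 10^(1.62/10) = 1.452, G_1 = 10^(−1.62/10) = 0.6887
  Stage 2: F_2 = 10^(1.73/10) = 1.489, G_2 = 10^(−1.73/10) = 0.6714
  Stage 3: F_3 = 10^(4.01/10) = 2.518, G_3 = 10^(18.9/10) = 77.62
  Stage 4: F_4 = 10^(6.02/10) = 3.999, G_4 = 10^(11.1/10) = 12.88
Friis cascade:
  F = 1.452 + (1.489 − 1)/0.6887 + (2.518 − 1)/0.4624 + (3.999 − 1)/35.89 = 5.529
NF = 10 log₁₀(5.529) = 7.43 dB

7.43 dB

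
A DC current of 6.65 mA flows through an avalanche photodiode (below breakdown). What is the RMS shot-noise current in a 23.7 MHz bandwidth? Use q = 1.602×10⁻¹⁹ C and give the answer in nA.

I_n = √(2qI·B)
2qI·B = 2 × 1.602×10⁻¹⁹ × 6.65×10⁻³ × 2.37×10⁷ = 5.05×10⁻¹⁴ A²
I_n = √(5.05×10⁻¹⁴) = 2.25×10⁻⁷ A = 225 nA

225 nA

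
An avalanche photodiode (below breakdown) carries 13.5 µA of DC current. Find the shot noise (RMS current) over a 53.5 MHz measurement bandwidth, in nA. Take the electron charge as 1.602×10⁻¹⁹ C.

I_n = √(2qI·B)
2qI·B = 2 × 1.602×10⁻¹⁹ × 1.35×10⁻⁵ × 5.35×10⁷ = 2.31×10⁻¹⁶ A²
I_n = √(2.31×10⁻¹⁶) = 1.52×10⁻⁸ A = 15.2 nA

15.2 nA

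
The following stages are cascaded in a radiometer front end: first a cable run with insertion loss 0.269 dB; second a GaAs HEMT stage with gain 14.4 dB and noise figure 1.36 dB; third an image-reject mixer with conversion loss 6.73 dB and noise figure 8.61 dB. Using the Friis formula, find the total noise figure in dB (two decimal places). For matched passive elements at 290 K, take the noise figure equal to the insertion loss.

2.30 dB

Convert to linear (a loss of L dB is a gain of −L dB): F_i = 10^(NF_i/10), G_i = 10^(G_i,dB/10)
  Stage 1: F_1 = 10^(0.269/10) = 1.064, G_1 = 10^(−0.269/10) = 0.9399
  Stage 2: F_2 = 10^(1.36/10) = 1.368, G_2 = 10^(14.4/10) = 27.54
  Stage 3: F_3 = 10^(8.61/10) = 7.261, G_3 = 10^(−6.73/10) = 0.2123
Friis cascade:
  F = 1.064 + (1.368 − 1)/0.9399 + (7.261 − 1)/25.89 = 1.697
NF = 10 log₁₀(1.697) = 2.30 dB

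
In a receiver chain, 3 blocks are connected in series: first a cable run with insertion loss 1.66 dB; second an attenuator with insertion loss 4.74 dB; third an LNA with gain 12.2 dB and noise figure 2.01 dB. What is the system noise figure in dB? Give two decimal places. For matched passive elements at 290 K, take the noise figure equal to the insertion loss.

Convert to linear (a loss of L dB is a gain of −L dB): F_i = 10^(NF_i/10), G_i = 10^(G_i,dB/10)
  Stage 1: F_1 = 10^(1.66/10) = 1.466, G_1 = 10^(−1.66/10) = 0.6823
  Stage 2: F_2 = 10^(4.74/10) = 2.979, G_2 = 10^(−4.74/10) = 0.3357
  Stage 3: F_3 = 10^(2.01/10) = 1.589, G_3 = 10^(12.2/10) = 16.60
Friis cascade:
  F = 1.466 + (2.979 − 1)/0.6823 + (1.589 − 1)/0.2291 = 6.934
NF = 10 log₁₀(6.934) = 8.41 dB

8.41 dB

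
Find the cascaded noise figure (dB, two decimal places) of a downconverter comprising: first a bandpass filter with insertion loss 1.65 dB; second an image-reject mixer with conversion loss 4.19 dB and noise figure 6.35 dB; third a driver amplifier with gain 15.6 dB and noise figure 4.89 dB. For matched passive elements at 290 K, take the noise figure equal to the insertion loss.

Convert to linear (a loss of L dB is a gain of −L dB): F_i = 10^(NF_i/10), G_i = 10^(G_i,dB/10)
  Stage 1: F_1 = 10^(1.65/10) = 1.462, G_1 = 10^(−1.65/10) = 0.6839
  Stage 2: F_2 = 10^(6.35/10) = 4.315, G_2 = 10^(−4.19/10) = 0.3811
  Stage 3: F_3 = 10^(4.89/10) = 3.083, G_3 = 10^(15.6/10) = 36.31
Friis cascade:
  F = 1.462 + (4.315 − 1)/0.6839 + (3.083 − 1)/0.2606 = 14.30
NF = 10 log₁₀(14.30) = 11.55 dB

11.55 dB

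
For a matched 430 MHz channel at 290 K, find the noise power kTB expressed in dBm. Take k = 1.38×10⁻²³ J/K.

P_n = kTB = 1.38×10⁻²³ × 290 × 4.30×10⁸ = 1.72×10⁻¹² W
In dBm: 10 log₁₀(1.72×10⁻¹² / 10⁻³) = −87.6 dBm

−87.6 dBm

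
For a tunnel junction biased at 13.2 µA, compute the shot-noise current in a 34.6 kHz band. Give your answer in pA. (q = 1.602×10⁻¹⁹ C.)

I_n = √(2qI·B)
2qI·B = 2 × 1.602×10⁻¹⁹ × 1.32×10⁻⁵ × 3.46×10⁴ = 1.46×10⁻¹⁹ A²
I_n = √(1.46×10⁻¹⁹) = 3.83×10⁻¹⁰ A = 383 pA

383 pA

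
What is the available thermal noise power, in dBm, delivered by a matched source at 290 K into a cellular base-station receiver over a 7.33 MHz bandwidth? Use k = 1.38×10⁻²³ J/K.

P_n = kTB = 1.38×10⁻²³ × 290 × 7.33×10⁶ = 2.93×10⁻¹⁴ W
In dBm: 10 log₁₀(2.93×10⁻¹⁴ / 10⁻³) = −105.3 dBm

−105.3 dBm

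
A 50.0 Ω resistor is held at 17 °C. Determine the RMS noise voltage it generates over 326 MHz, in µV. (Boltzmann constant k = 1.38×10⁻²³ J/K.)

16.2 µV

T = 17 °C + 273.15 = 290.15 K
V_n = √(4kTRB)
4kTRB = 4 × 1.38×10⁻²³ × 290.15 × 5.00×10¹ × 3.26×10⁸ = 2.61×10⁻¹⁰ V²
V_n = √(2.61×10⁻¹⁰) = 1.62×10⁻⁵ V = 16.2 µV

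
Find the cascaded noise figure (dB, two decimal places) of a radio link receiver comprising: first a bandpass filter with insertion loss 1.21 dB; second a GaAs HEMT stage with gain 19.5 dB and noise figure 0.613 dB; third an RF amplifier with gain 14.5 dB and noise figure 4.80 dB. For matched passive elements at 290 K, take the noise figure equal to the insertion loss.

1.91 dB

Convert to linear (a loss of L dB is a gain of −L dB): F_i = 10^(NF_i/10), G_i = 10^(G_i,dB/10)
  Stage 1: F_1 = 10^(1.21/10) = 1.321, G_1 = 10^(−1.21/10) = 0.7568
  Stage 2: F_2 = 10^(0.613/10) = 1.152, G_2 = 10^(19.5/10) = 89.13
  Stage 3: F_3 = 10^(4.80/10) = 3.020, G_3 = 10^(14.5/10) = 28.18
Friis cascade:
  F = 1.321 + (1.152 − 1)/0.7568 + (3.020 − 1)/67.45 = 1.552
NF = 10 log₁₀(1.552) = 1.91 dB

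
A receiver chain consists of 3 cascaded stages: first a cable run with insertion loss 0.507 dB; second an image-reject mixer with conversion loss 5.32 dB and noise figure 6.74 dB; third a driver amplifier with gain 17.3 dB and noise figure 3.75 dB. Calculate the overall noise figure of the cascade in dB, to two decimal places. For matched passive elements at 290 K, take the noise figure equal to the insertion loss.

Convert to linear (a loss of L dB is a gain of −L dB): F_i = 10^(NF_i/10), G_i = 10^(G_i,dB/10)
  Stage 1: F_1 = 10^(0.507/10) = 1.124, G_1 = 10^(−0.507/10) = 0.8898
  Stage 2: F_2 = 10^(6.74/10) = 4.721, G_2 = 10^(−5.32/10) = 0.2938
  Stage 3: F_3 = 10^(3.75/10) = 2.371, G_3 = 10^(17.3/10) = 53.70
Friis cascade:
  F = 1.124 + (4.721 − 1)/0.8898 + (2.371 − 1)/0.2614 = 10.55
NF = 10 log₁₀(10.55) = 10.23 dB

10.23 dB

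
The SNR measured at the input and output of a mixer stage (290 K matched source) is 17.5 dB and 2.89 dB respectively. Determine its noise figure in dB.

14.61 dB

NF (dB) = SNR_in(dB) − SNR_out(dB) when the source is at T₀
NF = 17.5 − 2.89 = 14.61 dB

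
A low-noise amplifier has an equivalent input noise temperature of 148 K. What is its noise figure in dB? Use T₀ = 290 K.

1.79 dB

F = 1 + T_e/T₀ = 1 + 148/290 = 1.51034
NF = 10 log₁₀(1.51034) = 1.79 dB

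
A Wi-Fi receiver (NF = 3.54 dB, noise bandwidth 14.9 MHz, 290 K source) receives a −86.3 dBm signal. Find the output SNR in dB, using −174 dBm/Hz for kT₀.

Noise floor: N = −174 + 10 log₁₀(B) + NF
10 log₁₀(1.49×10⁷) = 71.73 dB
N = −174 + 71.73 + 3.54 = −98.73 dBm
SNR = P_sig − N = −86.3 − (−98.73) = 12.43 dB → 12.4 dB

12.4 dB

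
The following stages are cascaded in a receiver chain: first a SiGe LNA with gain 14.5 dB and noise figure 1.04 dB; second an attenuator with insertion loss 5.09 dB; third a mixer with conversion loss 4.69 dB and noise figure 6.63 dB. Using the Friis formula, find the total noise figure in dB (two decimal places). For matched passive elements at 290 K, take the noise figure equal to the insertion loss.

Convert to linear (a loss of L dB is a gain of −L dB): F_i = 10^(NF_i/10), G_i = 10^(G_i,dB/10)
  Stage 1: F_1 = 10^(1.04/10) = 1.271, G_1 = 10^(14.5/10) = 28.18
  Stage 2: F_2 = 10^(5.09/10) = 3.228, G_2 = 10^(−5.09/10) = 0.3097
  Stage 3: F_3 = 10^(6.63/10) = 4.603, G_3 = 10^(−4.69/10) = 0.3396
Friis cascade:
  F = 1.271 + (3.228 − 1)/28.18 + (4.603 − 1)/8.730 = 1.762
NF = 10 log₁₀(1.762) = 2.46 dB

2.46 dB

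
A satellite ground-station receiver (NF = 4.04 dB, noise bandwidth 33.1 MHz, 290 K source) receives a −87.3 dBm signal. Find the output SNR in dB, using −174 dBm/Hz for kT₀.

Noise floor: N = −174 + 10 log₁₀(B) + NF
10 log₁₀(3.31×10⁷) = 75.2 dB
N = −174 + 75.2 + 4.04 = −94.76 dBm
SNR = P_sig − N = −87.3 − (−94.76) = 7.46 dB → 7.5 dB

7.5 dB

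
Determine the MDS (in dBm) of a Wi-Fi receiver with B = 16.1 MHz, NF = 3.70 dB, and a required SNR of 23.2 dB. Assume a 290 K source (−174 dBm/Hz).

Sensitivity = −174 + 10 log₁₀(B) + NF + SNR_min
= −174 + 72.07 + 3.70 + 23.2
= −75.03 dBm → −75.0 dBm

−75.0 dBm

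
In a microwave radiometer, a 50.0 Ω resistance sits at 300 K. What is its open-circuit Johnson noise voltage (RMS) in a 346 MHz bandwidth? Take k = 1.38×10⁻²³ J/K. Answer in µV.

V_n = √(4kTRB)
4kTRB = 4 × 1.38×10⁻²³ × 300 × 5.00×10¹ × 3.46×10⁸ = 2.86×10⁻¹⁰ V²
V_n = √(2.86×10⁻¹⁰) = 1.69×10⁻⁵ V = 16.9 µV

16.9 µV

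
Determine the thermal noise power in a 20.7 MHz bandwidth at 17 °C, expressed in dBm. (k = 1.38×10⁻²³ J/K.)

T = 17 °C + 273.15 = 290.15 K
P_n = kTB = 1.38×10⁻²³ × 290.15 × 2.07×10⁷ = 8.29×10⁻¹⁴ W
In dBm: 10 log₁₀(8.29×10⁻¹⁴ / 10⁻³) = −100.8 dBm

−100.8 dBm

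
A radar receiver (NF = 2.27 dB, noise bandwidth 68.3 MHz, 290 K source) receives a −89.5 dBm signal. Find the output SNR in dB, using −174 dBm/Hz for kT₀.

3.9 dB

Noise floor: N = −174 + 10 log₁₀(B) + NF
10 log₁₀(6.83×10⁷) = 78.34 dB
N = −174 + 78.34 + 2.27 = −93.39 dBm
SNR = P_sig − N = −89.5 − (−93.39) = 3.89 dB → 3.9 dB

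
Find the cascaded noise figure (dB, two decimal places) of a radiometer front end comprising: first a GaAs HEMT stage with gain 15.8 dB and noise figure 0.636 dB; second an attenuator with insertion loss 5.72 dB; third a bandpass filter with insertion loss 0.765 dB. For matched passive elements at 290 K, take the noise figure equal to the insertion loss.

Convert to linear (a loss of L dB is a gain of −L dB): F_i = 10^(NF_i/10), G_i = 10^(G_i,dB/10)
  Stage 1: F_1 = 10^(0.636/10) = 1.158, G_1 = 10^(15.8/10) = 38.02
  Stage 2: F_2 = 10^(5.72/10) = 3.733, G_2 = 10^(−5.72/10) = 0.2679
  Stage 3: F_3 = 10^(0.765/10) = 1.193, G_3 = 10^(−0.765/10) = 0.8385
Friis cascade:
  F = 1.158 + (3.733 − 1)/38.02 + (1.193 − 1)/10.19 = 1.248
NF = 10 log₁₀(1.248) = 0.96 dB

0.96 dB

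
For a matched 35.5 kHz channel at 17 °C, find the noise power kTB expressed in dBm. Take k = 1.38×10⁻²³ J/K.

−128.5 dBm

T = 17 °C + 273.15 = 290.15 K
P_n = kTB = 1.38×10⁻²³ × 290.15 × 3.55×10⁴ = 1.42×10⁻¹⁶ W
In dBm: 10 log₁₀(1.42×10⁻¹⁶ / 10⁻³) = −128.5 dBm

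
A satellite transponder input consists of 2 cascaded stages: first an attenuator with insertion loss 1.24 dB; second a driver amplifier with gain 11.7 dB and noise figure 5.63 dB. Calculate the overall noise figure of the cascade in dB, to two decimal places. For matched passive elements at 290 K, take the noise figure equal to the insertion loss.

6.87 dB

Convert to linear (a loss of L dB is a gain of −L dB): F_i = 10^(NF_i/10), G_i = 10^(G_i,dB/10)
  Stage 1: F_1 = 10^(1.24/10) = 1.330, G_1 = 10^(−1.24/10) = 0.7516
  Stage 2: F_2 = 10^(5.63/10) = 3.656, G_2 = 10^(11.7/10) = 14.79
Friis cascade:
  F = 1.330 + (3.656 − 1)/0.7516 = 4.864
NF = 10 log₁₀(4.864) = 6.87 dB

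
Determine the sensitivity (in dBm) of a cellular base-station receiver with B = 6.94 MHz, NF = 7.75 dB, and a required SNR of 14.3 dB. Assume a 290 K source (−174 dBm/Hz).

−83.5 dBm

Sensitivity = −174 + 10 log₁₀(B) + NF + SNR_min
= −174 + 68.41 + 7.75 + 14.3
= −83.54 dBm → −83.5 dBm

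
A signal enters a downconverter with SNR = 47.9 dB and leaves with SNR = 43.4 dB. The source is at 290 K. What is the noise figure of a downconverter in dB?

4.5 dB

NF (dB) = SNR_in(dB) − SNR_out(dB) when the source is at T₀
NF = 47.9 − 43.4 = 4.5 dB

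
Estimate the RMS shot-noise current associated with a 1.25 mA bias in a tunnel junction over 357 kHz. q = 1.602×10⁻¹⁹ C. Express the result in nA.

12.0 nA

I_n = √(2qI·B)
2qI·B = 2 × 1.602×10⁻¹⁹ × 1.25×10⁻³ × 3.57×10⁵ = 1.43×10⁻¹⁶ A²
I_n = √(1.43×10⁻¹⁶) = 1.20×10⁻⁸ A = 12.0 nA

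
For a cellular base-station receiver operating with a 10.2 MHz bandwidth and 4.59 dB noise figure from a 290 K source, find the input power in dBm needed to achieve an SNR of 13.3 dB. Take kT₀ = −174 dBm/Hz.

Sensitivity = −174 + 10 log₁₀(B) + NF + SNR_min
= −174 + 70.09 + 4.59 + 13.3
= −86.02 dBm → −86.0 dBm

−86.0 dBm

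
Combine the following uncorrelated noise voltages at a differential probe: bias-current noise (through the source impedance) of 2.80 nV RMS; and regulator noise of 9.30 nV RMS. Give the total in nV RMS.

Uncorrelated sources add in power (mean-square): V_tot = √(ΣV_i²)
V_tot = √[(2.80×10⁻⁹)² + (9.30×10⁻⁹)²] = 9.71×10⁻⁹ V = 9.71 nV

9.71 nV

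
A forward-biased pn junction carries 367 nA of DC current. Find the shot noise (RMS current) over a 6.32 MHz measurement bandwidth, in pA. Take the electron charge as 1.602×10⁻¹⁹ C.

I_n = √(2qI·B)
2qI·B = 2 × 1.602×10⁻¹⁹ × 3.67×10⁻⁷ × 6.32×10⁶ = 7.43×10⁻¹⁹ A²
I_n = √(7.43×10⁻¹⁹) = 8.62×10⁻¹⁰ A = 862 pA

862 pA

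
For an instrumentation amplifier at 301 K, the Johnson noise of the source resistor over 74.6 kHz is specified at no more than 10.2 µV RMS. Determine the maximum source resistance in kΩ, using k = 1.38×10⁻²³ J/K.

Johnson–Nyquist: V_n = √(4kTRB) ⇒ R = V_n² / (4kTB)
4kTB = 4 × 1.38×10⁻²³ × 301 × 7.46×10⁴ = 1.24×10⁻¹⁵
R = (1.02×10⁻⁵)² / 1.24×10⁻¹⁵ = 8.39×10⁴ Ω = 83.9 kΩ

83.9 kΩ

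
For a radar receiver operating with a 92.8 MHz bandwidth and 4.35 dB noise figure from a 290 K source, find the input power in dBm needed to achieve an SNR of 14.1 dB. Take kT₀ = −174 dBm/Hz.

Sensitivity = −174 + 10 log₁₀(B) + NF + SNR_min
= −174 + 79.68 + 4.35 + 14.1
= −75.87 dBm → −75.9 dBm

−75.9 dBm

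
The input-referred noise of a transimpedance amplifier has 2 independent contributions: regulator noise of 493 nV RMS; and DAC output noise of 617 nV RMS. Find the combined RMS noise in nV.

790 nV

Uncorrelated sources add in power (mean-square): V_tot = √(ΣV_i²)
V_tot = √[(4.93×10⁻⁷)² + (6.17×10⁻⁷)²] = 7.90×10⁻⁷ V = 790 nV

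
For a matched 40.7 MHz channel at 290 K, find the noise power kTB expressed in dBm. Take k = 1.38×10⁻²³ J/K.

−97.9 dBm

P_n = kTB = 1.38×10⁻²³ × 290 × 4.07×10⁷ = 1.63×10⁻¹³ W
In dBm: 10 log₁₀(1.63×10⁻¹³ / 10⁻³) = −97.9 dBm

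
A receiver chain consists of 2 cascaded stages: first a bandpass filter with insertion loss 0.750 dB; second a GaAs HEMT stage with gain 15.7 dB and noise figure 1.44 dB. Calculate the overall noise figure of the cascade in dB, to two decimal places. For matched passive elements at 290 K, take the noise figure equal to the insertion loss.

2.19 dB

Convert to linear (a loss of L dB is a gain of −L dB): F_i = 10^(NF_i/10), G_i = 10^(G_i,dB/10)
  Stage 1: F_1 = 10^(0.750/10) = 1.189, G_1 = 10^(−0.750/10) = 0.8414
  Stage 2: F_2 = 10^(1.44/10) = 1.393, G_2 = 10^(15.7/10) = 37.15
Friis cascade:
  F = 1.189 + (1.393 − 1)/0.8414 = 1.656
NF = 10 log₁₀(1.656) = 2.19 dB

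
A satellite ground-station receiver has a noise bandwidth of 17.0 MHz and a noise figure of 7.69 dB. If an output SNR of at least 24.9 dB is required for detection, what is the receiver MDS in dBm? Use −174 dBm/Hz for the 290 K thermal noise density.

−69.1 dBm

Sensitivity = −174 + 10 log₁₀(B) + NF + SNR_min
= −174 + 72.3 + 7.69 + 24.9
= −69.11 dBm → −69.1 dBm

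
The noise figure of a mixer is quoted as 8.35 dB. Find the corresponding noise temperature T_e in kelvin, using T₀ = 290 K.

1693 K

F = 10^(8.35/10) = 6.83912
T_e = (F − 1)·T₀ = (6.83912 − 1) × 290 = 1693 K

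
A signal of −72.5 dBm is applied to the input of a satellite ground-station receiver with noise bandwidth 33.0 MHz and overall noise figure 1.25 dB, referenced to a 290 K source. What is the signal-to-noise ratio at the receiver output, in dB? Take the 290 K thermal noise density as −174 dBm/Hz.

Noise floor: N = −174 + 10 log₁₀(B) + NF
10 log₁₀(3.30×10⁷) = 75.19 dB
N = −174 + 75.19 + 1.25 = −97.56 dBm
SNR = P_sig − N = −72.5 − (−97.56) = 25.06 dB → 25.1 dB

25.1 dB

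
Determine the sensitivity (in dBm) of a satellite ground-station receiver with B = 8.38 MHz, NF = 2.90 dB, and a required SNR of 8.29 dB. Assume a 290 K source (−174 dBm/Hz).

−93.6 dBm

Sensitivity = −174 + 10 log₁₀(B) + NF + SNR_min
= −174 + 69.23 + 2.90 + 8.29
= −93.58 dBm → −93.6 dBm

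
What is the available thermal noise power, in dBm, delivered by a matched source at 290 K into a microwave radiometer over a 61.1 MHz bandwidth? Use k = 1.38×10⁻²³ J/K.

P_n = kTB = 1.38×10⁻²³ × 290 × 6.11×10⁷ = 2.45×10⁻¹³ W
In dBm: 10 log₁₀(2.45×10⁻¹³ / 10⁻³) = −96.1 dBm

−96.1 dBm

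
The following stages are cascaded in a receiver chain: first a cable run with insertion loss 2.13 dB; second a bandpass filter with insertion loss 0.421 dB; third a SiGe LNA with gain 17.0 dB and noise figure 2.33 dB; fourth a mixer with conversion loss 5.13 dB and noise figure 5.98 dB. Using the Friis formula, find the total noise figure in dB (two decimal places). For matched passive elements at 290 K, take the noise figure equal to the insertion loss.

5.03 dB

Convert to linear (a loss of L dB is a gain of −L dB): F_i = 10^(NF_i/10), G_i = 10^(G_i,dB/10)
  Stage 1: F_1 = 10^(2.13/10) = 1.633, G_1 = 10^(−2.13/10) = 0.6124
  Stage 2: F_2 = 10^(0.421/10) = 1.102, G_2 = 10^(−0.421/10) = 0.9076
  Stage 3: F_3 = 10^(2.33/10) = 1.710, G_3 = 10^(17.0/10) = 50.12
  Stage 4: F_4 = 10^(5.98/10) = 3.963, G_4 = 10^(−5.13/10) = 0.3069
Friis cascade:
  F = 1.633 + (1.102 − 1)/0.6124 + (1.710 − 1)/0.5558 + (3.963 − 1)/27.85 = 3.183
NF = 10 log₁₀(3.183) = 5.03 dB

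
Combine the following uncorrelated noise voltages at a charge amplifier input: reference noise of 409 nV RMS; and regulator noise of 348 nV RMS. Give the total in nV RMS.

537 nV

Uncorrelated sources add in power (mean-square): V_tot = √(ΣV_i²)
V_tot = √[(4.09×10⁻⁷)² + (3.48×10⁻⁷)²] = 5.37×10⁻⁷ V = 537 nV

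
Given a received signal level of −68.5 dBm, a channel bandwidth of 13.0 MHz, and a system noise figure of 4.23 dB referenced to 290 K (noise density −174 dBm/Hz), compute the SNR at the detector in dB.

30.1 dB

Noise floor: N = −174 + 10 log₁₀(B) + NF
10 log₁₀(1.30×10⁷) = 71.14 dB
N = −174 + 71.14 + 4.23 = −98.63 dBm
SNR = P_sig − N = −68.5 − (−98.63) = 30.13 dB → 30.1 dB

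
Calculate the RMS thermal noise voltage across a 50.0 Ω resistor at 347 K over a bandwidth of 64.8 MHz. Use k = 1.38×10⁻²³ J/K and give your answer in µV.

V_n = √(4kTRB)
4kTRB = 4 × 1.38×10⁻²³ × 347 × 5.00×10¹ × 6.48×10⁷ = 6.21×10⁻¹¹ V²
V_n = √(6.21×10⁻¹¹) = 7.88×10⁻⁶ V = 7.88 µV

7.88 µV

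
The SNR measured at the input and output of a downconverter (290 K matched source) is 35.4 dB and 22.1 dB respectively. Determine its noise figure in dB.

NF (dB) = SNR_in(dB) − SNR_out(dB) when the source is at T₀
NF = 35.4 − 22.1 = 13.3 dB

13.3 dB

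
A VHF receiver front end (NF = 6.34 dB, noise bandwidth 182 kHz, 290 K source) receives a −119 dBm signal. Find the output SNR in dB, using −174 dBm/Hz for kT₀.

Noise floor: N = −174 + 10 log₁₀(B) + NF
10 log₁₀(1.82×10⁵) = 52.6 dB
N = −174 + 52.6 + 6.34 = −115.06 dBm
SNR = P_sig − N = −119 − (−115.06) = −3.94 dB → −3.9 dB

−3.9 dB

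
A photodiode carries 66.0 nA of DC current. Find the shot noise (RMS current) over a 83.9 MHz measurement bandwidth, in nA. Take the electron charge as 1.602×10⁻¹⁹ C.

1.33 nA

I_n = √(2qI·B)
2qI·B = 2 × 1.602×10⁻¹⁹ × 6.60×10⁻⁸ × 8.39×10⁷ = 1.77×10⁻¹⁸ A²
I_n = √(1.77×10⁻¹⁸) = 1.33×10⁻⁹ A = 1.33 nA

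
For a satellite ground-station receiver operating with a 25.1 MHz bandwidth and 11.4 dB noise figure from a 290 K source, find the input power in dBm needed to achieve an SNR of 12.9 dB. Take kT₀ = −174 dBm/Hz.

Sensitivity = −174 + 10 log₁₀(B) + NF + SNR_min
= −174 + 74 + 11.4 + 12.9
= −75.7 dBm → −75.7 dBm

−75.7 dBm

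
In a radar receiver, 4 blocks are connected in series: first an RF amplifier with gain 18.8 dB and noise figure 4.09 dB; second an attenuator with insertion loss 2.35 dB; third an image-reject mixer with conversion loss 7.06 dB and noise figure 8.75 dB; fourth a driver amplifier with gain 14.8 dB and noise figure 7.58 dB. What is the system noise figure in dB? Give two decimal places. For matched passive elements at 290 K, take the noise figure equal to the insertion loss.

5.14 dB

Convert to linear (a loss of L dB is a gain of −L dB): F_i = 10^(NF_i/10), G_i = 10^(G_i,dB/10)
  Stage 1: F_1 = 10^(4.09/10) = 2.564, G_1 = 10^(18.8/10) = 75.86
  Stage 2: F_2 = 10^(2.35/10) = 1.718, G_2 = 10^(−2.35/10) = 0.5821
  Stage 3: F_3 = 10^(8.75/10) = 7.499, G_3 = 10^(−7.06/10) = 0.1968
  Stage 4: F_4 = 10^(7.58/10) = 5.728, G_4 = 10^(14.8/10) = 30.20
Friis cascade:
  F = 2.564 + (1.718 − 1)/75.86 + (7.499 − 1)/44.16 + (5.728 − 1)/8.690 = 3.265
NF = 10 log₁₀(3.265) = 5.14 dB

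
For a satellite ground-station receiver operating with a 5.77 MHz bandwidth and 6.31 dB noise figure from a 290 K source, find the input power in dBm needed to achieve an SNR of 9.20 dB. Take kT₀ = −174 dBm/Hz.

−90.9 dBm

Sensitivity = −174 + 10 log₁₀(B) + NF + SNR_min
= −174 + 67.61 + 6.31 + 9.20
= −90.88 dBm → −90.9 dBm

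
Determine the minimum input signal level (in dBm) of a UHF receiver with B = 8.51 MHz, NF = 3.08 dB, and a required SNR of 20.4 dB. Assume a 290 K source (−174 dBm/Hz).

−81.2 dBm

Sensitivity = −174 + 10 log₁₀(B) + NF + SNR_min
= −174 + 69.3 + 3.08 + 20.4
= −81.22 dBm → −81.2 dBm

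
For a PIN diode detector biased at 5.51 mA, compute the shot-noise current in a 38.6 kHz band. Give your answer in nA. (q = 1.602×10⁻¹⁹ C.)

I_n = √(2qI·B)
2qI·B = 2 × 1.602×10⁻¹⁹ × 5.51×10⁻³ × 3.86×10⁴ = 6.81×10⁻¹⁷ A²
I_n = √(6.81×10⁻¹⁷) = 8.25×10⁻⁹ A = 8.25 nA

8.25 nA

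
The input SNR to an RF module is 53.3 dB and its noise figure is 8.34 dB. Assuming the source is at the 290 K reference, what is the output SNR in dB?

By definition F = SNR_in/SNR_out, so in dB: SNR_out = SNR_in − NF
SNR_out = 53.3 − 8.34 = 44.96 dB

44.96 dB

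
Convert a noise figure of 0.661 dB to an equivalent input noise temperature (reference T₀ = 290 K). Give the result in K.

47.7 K

F = 10^(0.661/10) = 1.16439
T_e = (F − 1)·T₀ = (1.16439 − 1) × 290 = 47.7 K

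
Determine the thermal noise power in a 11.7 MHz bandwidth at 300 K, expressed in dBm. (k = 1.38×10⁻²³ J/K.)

P_n = kTB = 1.38×10⁻²³ × 300 × 1.17×10⁷ = 4.84×10⁻¹⁴ W
In dBm: 10 log₁₀(4.84×10⁻¹⁴ / 10⁻³) = −103.1 dBm

−103.1 dBm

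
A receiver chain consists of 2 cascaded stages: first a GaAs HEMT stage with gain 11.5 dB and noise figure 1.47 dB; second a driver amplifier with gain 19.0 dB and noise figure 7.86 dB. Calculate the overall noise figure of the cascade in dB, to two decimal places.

Convert to linear (a loss of L dB is a gain of −L dB): F_i = 10^(NF_i/10), G_i = 10^(G_i,dB/10)
  Stage 1: F_1 = 10^(1.47/10) = 1.403, G_1 = 10^(11.5/10) = 14.13
  Stage 2: F_2 = 10^(7.86/10) = 6.109, G_2 = 10^(19.0/10) = 79.43
Friis cascade:
  F = 1.403 + (6.109 − 1)/14.13 = 1.765
NF = 10 log₁₀(1.765) = 2.47 dB

2.47 dB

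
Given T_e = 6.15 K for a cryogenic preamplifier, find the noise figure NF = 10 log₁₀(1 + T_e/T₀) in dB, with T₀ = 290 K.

F = 1 + T_e/T₀ = 1 + 6.15/290 = 1.02121
NF = 10 log₁₀(1.02121) = 0.091 dB

0.091 dB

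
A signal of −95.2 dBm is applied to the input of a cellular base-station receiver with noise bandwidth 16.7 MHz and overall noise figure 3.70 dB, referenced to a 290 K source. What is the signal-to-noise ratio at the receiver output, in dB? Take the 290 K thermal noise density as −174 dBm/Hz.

Noise floor: N = −174 + 10 log₁₀(B) + NF
10 log₁₀(1.67×10⁷) = 72.23 dB
N = −174 + 72.23 + 3.70 = −98.07 dBm
SNR = P_sig − N = −95.2 − (−98.07) = 2.87 dB → 2.9 dB

2.9 dB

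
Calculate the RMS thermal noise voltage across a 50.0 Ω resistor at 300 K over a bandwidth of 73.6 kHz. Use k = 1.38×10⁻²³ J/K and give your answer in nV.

247 nV

V_n = √(4kTRB)
4kTRB = 4 × 1.38×10⁻²³ × 300 × 5.00×10¹ × 7.36×10⁴ = 6.09×10⁻¹⁴ V²
V_n = √(6.09×10⁻¹⁴) = 2.47×10⁻⁷ V = 247 nV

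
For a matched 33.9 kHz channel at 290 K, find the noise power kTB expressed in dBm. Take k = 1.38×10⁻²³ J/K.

P_n = kTB = 1.38×10⁻²³ × 290 × 3.39×10⁴ = 1.36×10⁻¹⁶ W
In dBm: 10 log₁₀(1.36×10⁻¹⁶ / 10⁻³) = −128.7 dBm

−128.7 dBm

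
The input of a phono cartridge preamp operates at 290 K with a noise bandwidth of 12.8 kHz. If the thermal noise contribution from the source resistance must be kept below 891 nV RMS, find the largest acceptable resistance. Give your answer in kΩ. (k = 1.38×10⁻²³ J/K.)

Johnson–Nyquist: V_n = √(4kTRB) ⇒ R = V_n² / (4kTB)
4kTB = 4 × 1.38×10⁻²³ × 290 × 1.28×10⁴ = 2.05×10⁻¹⁶
R = (8.91×10⁻⁷)² / 2.05×10⁻¹⁶ = 3.87×10³ Ω = 3.87 kΩ

3.87 kΩ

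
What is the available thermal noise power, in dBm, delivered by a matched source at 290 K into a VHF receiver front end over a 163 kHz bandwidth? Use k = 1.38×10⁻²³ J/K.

−121.9 dBm

P_n = kTB = 1.38×10⁻²³ × 290 × 1.63×10⁵ = 6.52×10⁻¹⁶ W
In dBm: 10 log₁₀(6.52×10⁻¹⁶ / 10⁻³) = −121.9 dBm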